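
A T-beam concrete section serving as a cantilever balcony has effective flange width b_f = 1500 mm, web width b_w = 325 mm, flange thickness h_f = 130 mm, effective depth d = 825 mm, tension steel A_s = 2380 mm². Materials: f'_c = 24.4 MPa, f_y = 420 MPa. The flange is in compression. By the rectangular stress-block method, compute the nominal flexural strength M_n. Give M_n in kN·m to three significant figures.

M_n ≈ 809 kN·m

Tension: T = A_s f_y = 2380 × 420 = 999600 N.
Try a within the flange: a = T/(0.85 f'_c b_f) = 999600/(0.85 × 24.4 × 1500) = 32.13 mm.
Since a = 32.13 ≤ h_f = 130 mm, the stress block lies entirely in the flange; analyse as a rectangular beam of width b_f.
M_n = T(d − a/2) = 999600 × (825 − 16.065) = 808.61 × 10⁶ N·mm.
M_n = 808.61 kN·m.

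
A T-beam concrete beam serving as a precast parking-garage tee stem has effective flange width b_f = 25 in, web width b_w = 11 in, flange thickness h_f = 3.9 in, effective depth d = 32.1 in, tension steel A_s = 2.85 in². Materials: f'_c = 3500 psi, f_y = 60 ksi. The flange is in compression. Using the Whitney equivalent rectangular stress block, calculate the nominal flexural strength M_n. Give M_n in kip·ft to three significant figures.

Tension: T = A_s f_y = 2.85 × 60 = 171 kips.
Try a within the flange: a = T/(0.85 f'_c b_f) = 171/(0.85 × 3.5 × 25) = 2.299 in.
Since a = 2.299 ≤ h_f = 3.9 in, the stress block lies entirely in the flange; analyse as a rectangular beam of width b_f.
M_n = T(d − a/2) = 171 × (32.1 − 1.1495) = 5292.5 kip·in.
M_n = 5292.5/12 = 441.04 kip·ft.

M_n ≈ 441 kip·ft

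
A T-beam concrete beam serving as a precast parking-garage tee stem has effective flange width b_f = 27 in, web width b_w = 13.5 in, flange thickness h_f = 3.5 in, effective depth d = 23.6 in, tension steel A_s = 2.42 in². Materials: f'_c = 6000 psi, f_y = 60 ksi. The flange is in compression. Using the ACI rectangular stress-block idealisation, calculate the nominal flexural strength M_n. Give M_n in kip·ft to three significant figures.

M_n ≈ 279 kip·ft

Tension: T = A_s f_y = 2.42 × 60 = 145.2 kips.
Try a within the flange: a = T/(0.85 f'_c b_f) = 145.2/(0.85 × 6 × 27) = 1.054 in.
Since a = 1.054 ≤ h_f = 3.5 in, the stress block lies entirely in the flange; analyse as a rectangular beam of width b_f.
M_n = T(d − a/2) = 145.2 × (23.6 − 0.527) = 3350.2 kip·in.
M_n = 3350.2/12 = 279.18 kip·ft.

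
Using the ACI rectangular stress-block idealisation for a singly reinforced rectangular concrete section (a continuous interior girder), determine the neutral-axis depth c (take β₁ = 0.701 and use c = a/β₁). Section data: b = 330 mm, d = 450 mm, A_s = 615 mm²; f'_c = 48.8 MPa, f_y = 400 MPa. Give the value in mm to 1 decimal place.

T = A_s f_y = 615 × 400 = 246000 N = 246 kN.
Setting C = 0.85 f'_c a b equal to T: a = 246000/(0.85 × 48.8 × 330) = 17.971 mm.
With β₁ = 0.701, c = a/β₁ = 17.971/0.701 = 25.6 mm.

c ≈ 25.6 mm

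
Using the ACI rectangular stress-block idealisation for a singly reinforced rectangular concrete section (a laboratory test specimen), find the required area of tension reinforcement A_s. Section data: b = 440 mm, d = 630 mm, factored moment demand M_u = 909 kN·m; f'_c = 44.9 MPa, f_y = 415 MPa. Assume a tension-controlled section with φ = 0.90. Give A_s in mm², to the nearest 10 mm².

A_s ≈ 4210 mm²

M_n = M_u/φ = 909/0.90 = 1010 kN·m.
With M_n = 0.85 f'_c a b (d − a/2), solve the quadratic for a:
a = d − √(d² − 2M_n/(0.85 f'_c b)) = 630 − √(630² − 2 × 1010×10⁶/(0.85 × 44.9 × 440)) = 104.06 mm.
A_s = 0.85 f'_c a b / f_y = 0.85 × 44.9 × 104.06 × 440 / 415 = 4210.7 mm².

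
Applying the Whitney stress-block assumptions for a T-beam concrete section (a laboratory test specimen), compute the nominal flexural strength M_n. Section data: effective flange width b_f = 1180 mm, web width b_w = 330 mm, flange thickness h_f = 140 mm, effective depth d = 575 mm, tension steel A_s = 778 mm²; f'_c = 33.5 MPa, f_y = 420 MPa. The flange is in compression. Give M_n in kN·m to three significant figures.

M_n ≈ 186 kN·m

Tension: T = A_s f_y = 778 × 420 = 326760 N.
Try a within the flange: a = T/(0.85 f'_c b_f) = 326760/(0.85 × 33.5 × 1180) = 9.72 mm.
Since a = 9.72 ≤ h_f = 140 mm, the stress block lies entirely in the flange; analyse as a rectangular beam of width b_f.
M_n = T(d − a/2) = 326760 × (575 − 4.86) = 186.30 × 10⁶ N·mm.
M_n = 186.30 kN·m.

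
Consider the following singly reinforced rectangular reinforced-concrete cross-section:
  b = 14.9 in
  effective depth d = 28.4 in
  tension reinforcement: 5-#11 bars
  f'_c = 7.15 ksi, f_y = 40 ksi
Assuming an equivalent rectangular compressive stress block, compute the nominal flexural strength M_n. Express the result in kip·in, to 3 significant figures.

A_s = 5 × 1.56 = 7.8 in².
T = A_s f_y = 7.8 × 40 = 312 kips.
a = T/(0.85 f'_c b) = 312/(0.85 × 7.15 × 14.9) = 3.445 in.
M_n = T(d − a/2) = 312 × (28.4 − 1.7225) = 8323.4 kip·in.

M_n ≈ 8320 kip·in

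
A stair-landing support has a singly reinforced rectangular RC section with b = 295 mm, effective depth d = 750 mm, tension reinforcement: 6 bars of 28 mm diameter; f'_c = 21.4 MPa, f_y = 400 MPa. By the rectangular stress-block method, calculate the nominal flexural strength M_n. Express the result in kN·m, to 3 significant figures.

M_n ≈ 905 kN·m

A_s = 6 × 616 = 3696 mm².
T = A_s f_y = 3696 × 400 = 1478400 N = 1478.4 kN.
From C = T: a = T/(0.85 f'_c b) = 1478400/(0.85 × 21.4 × 295) = 275.51 mm.
M_n = T(d − a/2) = 1478.4 kN × (750 − 137.755) mm = 905.14 kN·m.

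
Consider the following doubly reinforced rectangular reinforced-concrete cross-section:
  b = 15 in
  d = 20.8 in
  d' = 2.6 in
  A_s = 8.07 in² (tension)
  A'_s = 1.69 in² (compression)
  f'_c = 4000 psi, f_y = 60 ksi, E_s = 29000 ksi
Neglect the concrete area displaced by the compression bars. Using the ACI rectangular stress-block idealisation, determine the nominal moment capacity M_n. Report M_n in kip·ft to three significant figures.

Assume both steels yield.
a = (A_s − A'_s) f_y/(0.85 f'_c b) = (8.07 − 1.69) × 60/(0.85 × 4 × 15) = 7.506 in.
c = a/β₁ = 7.506/0.85 = 8.831 in; ε'_s = 0.003(c − d')/c = 0.0021 ≥ ε_y = 0.0021, so the compression steel yields.
M_n = (A_s − A'_s) f_y (d − a/2) + A'_s f_y (d − d') = 382.8 × (20.8 − 3.753) + 101.4 × (20.8 − 2.6) = 6525.6 + 1845.5 = 8371.1 kip·in = 8371.1/12 = 697.59 kip·ft.

M_n ≈ 698 kip·ft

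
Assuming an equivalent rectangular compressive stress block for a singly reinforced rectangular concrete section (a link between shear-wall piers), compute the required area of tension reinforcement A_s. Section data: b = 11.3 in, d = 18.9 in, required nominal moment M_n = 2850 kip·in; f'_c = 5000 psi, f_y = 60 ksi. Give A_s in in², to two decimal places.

A_s ≈ 2.77 in²

From M_n = 0.85 f'_c a b (d − a/2):
a = d − √(d² − 2M_n/(0.85 f'_c b)) = 18.9 − √(18.9² − 2 × 2850/(0.85 × 5 × 11.3)) = 3.456 in.
A_s = 0.85 f'_c a b / f_y = 0.85 × 5 × 3.456 × 11.3 / 60 = 2.766 in².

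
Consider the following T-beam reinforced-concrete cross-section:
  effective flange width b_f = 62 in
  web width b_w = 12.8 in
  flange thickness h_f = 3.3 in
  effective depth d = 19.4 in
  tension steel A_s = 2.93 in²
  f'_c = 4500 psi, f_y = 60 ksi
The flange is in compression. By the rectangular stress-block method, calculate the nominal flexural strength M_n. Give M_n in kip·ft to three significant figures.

M_n ≈ 279 kip·ft

Tension: T = A_s f_y = 2.93 × 60 = 175.8 kips.
Try a within the flange: a = T/(0.85 f'_c b_f) = 175.8/(0.85 × 4.5 × 62) = 0.741 in.
Since a = 0.741 ≤ h_f = 3.3 in, the stress block lies entirely in the flange; analyse as a rectangular beam of width b_f.
M_n = T(d − a/2) = 175.8 × (19.4 − 0.3705) = 3345.4 kip·in.
M_n = 3345.4/12 = 278.78 kip·ft.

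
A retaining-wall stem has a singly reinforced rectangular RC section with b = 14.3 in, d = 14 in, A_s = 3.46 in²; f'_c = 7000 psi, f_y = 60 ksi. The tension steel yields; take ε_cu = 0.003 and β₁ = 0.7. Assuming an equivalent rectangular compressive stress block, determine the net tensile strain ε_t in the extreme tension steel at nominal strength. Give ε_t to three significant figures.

a = A_s f_y/(0.85 f'_c b) = 2.440 in.
β₁ = 0.7, so c = a/β₁ = 2.440/0.7 = 3.486 in.
From the linear strain diagram with ε_cu = 0.003: ε_t = 0.003 (d − c)/c = 0.003 × (14 − 3.486)/3.486 = 0.00905.
Since ε_t ≥ 0.005, the section is tension-controlled.

ε_t ≈ 0.00905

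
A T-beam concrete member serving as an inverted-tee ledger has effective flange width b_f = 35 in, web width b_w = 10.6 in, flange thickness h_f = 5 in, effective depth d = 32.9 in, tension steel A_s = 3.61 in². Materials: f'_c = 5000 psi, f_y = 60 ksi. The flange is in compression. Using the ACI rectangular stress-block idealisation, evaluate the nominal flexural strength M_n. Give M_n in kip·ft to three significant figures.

Tension: T = A_s f_y = 3.61 × 60 = 216.6 kips.
Try a within the flange: a = T/(0.85 f'_c b_f) = 216.6/(0.85 × 5 × 35) = 1.456 in.
Since a = 1.456 ≤ h_f = 5 in, the stress block lies entirely in the flange; analyse as a rectangular beam of width b_f.
M_n = T(d − a/2) = 216.6 × (32.9 − 0.728) = 6968.5 kip·in.
M_n = 6968.5/12 = 580.71 kip·ft.

M_n ≈ 581 kip·ft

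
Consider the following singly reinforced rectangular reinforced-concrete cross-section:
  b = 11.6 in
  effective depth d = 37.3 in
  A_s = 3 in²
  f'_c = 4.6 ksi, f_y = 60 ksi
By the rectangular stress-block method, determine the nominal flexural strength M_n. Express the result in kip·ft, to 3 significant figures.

M_n ≈ 530 kip·ft

T = A_s f_y = 3 × 60 = 180 kips.
a = T/(0.85 f'_c b) = 180/(0.85 × 4.6 × 11.6) = 3.969 in.
M_n = T(d − a/2) = 180 × (37.3 − 1.9845) = 6356.8 kip·in = 6356.8/12 = 529.73 kip·ft.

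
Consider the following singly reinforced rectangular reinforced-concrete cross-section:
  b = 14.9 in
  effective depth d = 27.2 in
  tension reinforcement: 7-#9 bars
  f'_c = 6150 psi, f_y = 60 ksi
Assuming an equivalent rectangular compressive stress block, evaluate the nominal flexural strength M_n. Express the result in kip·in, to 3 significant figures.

A_s = 7 × 1 = 7 in².
T = A_s f_y = 7 × 60 = 420 kips.
a = T/(0.85 f'_c b) = 420/(0.85 × 6.15 × 14.9) = 5.392 in.
M_n = T(d − a/2) = 420 × (27.2 − 2.696) = 10291.7 kip·in.

M_n ≈ 10300 kip·in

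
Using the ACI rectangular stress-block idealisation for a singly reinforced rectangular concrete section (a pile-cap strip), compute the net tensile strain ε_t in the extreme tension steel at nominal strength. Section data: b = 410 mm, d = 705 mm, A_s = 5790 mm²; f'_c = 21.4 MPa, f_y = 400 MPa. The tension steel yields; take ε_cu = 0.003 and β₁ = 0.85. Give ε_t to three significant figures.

a = A_s f_y/(0.85 f'_c b) = 310.54 mm.
β₁ = 0.85, so c = a/β₁ = 310.54/0.85 = 365.34 mm.
From the linear strain diagram with ε_cu = 0.003: ε_t = 0.003 (d − c)/c = 0.003 × (705 − 365.34)/365.34 = 0.00279.
ε_t < 0.004 — the section is over-reinforced for flexure under ACI limits.

ε_t ≈ 0.00279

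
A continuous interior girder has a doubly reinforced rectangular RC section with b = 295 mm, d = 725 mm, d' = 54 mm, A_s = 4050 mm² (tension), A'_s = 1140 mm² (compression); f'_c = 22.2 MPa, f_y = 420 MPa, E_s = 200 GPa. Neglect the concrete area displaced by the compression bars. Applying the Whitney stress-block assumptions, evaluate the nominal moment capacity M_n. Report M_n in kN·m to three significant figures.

Assume both tension and compression steel yield.
Net tension couple steel: A_s − A'_s = 2910 mm².
a = (A_s − A'_s) f_y / (0.85 f'_c b) = 1222200/(0.85 × 22.2 × 295) = 219.56 mm.
c = a/β₁ = 219.56/0.85 = 258.31 mm; ε'_s = 0.003(c − d')/c = 0.0024 ≥ f_y/E_s = 0.0021, so compression steel does yield.
M_n = (A_s − A'_s) f_y (d − a/2) + A'_s f_y (d − d') = [1222200 × (725 − 109.78) + 478800 × (725 − 54)] × 10⁻⁶ = 751.92 + 321.27 = 1073.19 kN·m.

M_n ≈ 1070 kN·m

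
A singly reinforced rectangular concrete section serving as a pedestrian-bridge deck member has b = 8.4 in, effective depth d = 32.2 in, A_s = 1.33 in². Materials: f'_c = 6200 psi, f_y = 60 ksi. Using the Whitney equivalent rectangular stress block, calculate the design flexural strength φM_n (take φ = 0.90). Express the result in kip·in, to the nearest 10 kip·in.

T = A_s f_y = 1.33 × 60 = 79.8 kips.
a = T/(0.85 f'_c b) = 79.8/(0.85 × 6.2 × 8.4) = 1.803 in.
M_n = T(d − a/2) = 79.8 × (32.2 − 0.9015) = 2497.6 kip·in.
φM_n = 0.90 × 2497.6 = 2247.8 kip·in.

φM_n ≈ 2250 kip·in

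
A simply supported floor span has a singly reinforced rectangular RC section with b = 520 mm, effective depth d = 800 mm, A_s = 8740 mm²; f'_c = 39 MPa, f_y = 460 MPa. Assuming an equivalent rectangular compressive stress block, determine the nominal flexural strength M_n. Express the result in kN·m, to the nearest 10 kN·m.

T = A_s f_y = 8740 × 460 = 4020400 N = 4020.4 kN.
From C = T: a = T/(0.85 f'_c b) = 4020400/(0.85 × 39 × 520) = 233.23 mm.
M_n = T(d − a/2) = 4020.4 kN × (800 − 116.615) mm = 2747.48 kN·m.

M_n ≈ 2750 kN·m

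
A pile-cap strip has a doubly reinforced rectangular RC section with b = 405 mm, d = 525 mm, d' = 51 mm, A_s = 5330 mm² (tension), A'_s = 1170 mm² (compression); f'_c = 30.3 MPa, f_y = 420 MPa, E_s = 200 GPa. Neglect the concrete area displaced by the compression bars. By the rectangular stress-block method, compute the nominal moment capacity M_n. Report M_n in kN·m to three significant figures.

M_n ≈ 1000 kN·m

Assume both tension and compression steel yield.
Net tension couple steel: A_s − A'_s = 4160 mm².
a = (A_s − A'_s) f_y / (0.85 f'_c b) = 1747200/(0.85 × 30.3 × 405) = 167.50 mm.
c = a/β₁ = 167.50/0.834 = 200.84 mm; ε'_s = 0.003(c − d')/c = 0.0022 ≥ f_y/E_s = 0.0021, so compression steel does yield.
M_n = (A_s − A'_s) f_y (d − a/2) + A'_s f_y (d − d') = [1747200 × (525 − 83.75) + 491400 × (525 − 51)] × 10⁻⁶ = 770.95 + 232.92 = 1003.87 kN·m.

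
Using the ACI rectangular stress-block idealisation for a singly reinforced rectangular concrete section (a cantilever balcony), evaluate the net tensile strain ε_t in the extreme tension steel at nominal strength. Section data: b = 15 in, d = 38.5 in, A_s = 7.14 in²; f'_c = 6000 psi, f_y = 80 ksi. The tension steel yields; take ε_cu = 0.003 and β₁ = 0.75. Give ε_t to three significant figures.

a = A_s f_y/(0.85 f'_c b) = 7.467 in.
β₁ = 0.75, so c = a/β₁ = 7.467/0.75 = 9.956 in.
From the linear strain diagram with ε_cu = 0.003: ε_t = 0.003 (d − c)/c = 0.003 × (38.5 − 9.956)/9.956 = 0.00860.
Since ε_t ≥ 0.005, the section is tension-controlled.

ε_t ≈ 0.00860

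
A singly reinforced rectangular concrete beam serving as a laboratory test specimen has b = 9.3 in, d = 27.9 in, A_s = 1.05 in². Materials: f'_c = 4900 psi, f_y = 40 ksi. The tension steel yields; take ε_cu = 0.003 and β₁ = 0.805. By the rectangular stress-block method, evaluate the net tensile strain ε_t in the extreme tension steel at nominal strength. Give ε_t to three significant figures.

ε_t ≈ 0.0591

a = A_s f_y/(0.85 f'_c b) = 1.084 in.
β₁ = 0.805, so c = a/β₁ = 1.084/0.805 = 1.347 in.
From the linear strain diagram with ε_cu = 0.003: ε_t = 0.003 (d − c)/c = 0.003 × (27.9 − 1.347)/1.347 = 0.0591.
Since ε_t ≥ 0.005, the section is tension-controlled.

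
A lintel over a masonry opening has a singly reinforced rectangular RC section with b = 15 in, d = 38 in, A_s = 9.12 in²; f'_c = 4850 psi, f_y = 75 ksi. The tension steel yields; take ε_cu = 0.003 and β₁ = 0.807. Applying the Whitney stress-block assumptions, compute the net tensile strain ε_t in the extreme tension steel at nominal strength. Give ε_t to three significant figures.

a = A_s f_y/(0.85 f'_c b) = 11.061 in.
β₁ = 0.807, so c = a/β₁ = 11.061/0.807 = 13.706 in.
From the linear strain diagram with ε_cu = 0.003: ε_t = 0.003 (d − c)/c = 0.003 × (38 − 13.706)/13.706 = 0.00532.
Since ε_t ≥ 0.005, the section is tension-controlled.

ε_t ≈ 0.00532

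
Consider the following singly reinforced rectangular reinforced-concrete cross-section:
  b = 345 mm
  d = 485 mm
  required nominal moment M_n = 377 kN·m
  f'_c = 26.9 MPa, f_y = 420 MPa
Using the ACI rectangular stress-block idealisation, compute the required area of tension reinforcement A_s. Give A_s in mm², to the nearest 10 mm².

With M_n = 0.85 f'_c a b (d − a/2), solve the quadratic for a:
a = d − √(d² − 2M_n/(0.85 f'_c b)) = 485 − √(485² − 2 × 377×10⁶/(0.85 × 26.9 × 345)) = 111.31 mm.
A_s = 0.85 f'_c a b / f_y = 0.85 × 26.9 × 111.31 × 345 / 420 = 2090.6 mm².

A_s ≈ 2090 mm²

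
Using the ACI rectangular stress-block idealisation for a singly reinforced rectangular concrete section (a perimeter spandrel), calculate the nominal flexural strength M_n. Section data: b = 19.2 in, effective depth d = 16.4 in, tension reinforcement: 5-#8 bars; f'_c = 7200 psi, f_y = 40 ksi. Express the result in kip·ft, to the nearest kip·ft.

M_n ≈ 207 kip·ft

A_s = 5 × 0.79 = 3.95 in².
T = A_s f_y = 3.95 × 40 = 158 kips.
a = T/(0.85 f'_c b) = 158/(0.85 × 7.2 × 19.2) = 1.345 in.
M_n = T(d − a/2) = 158 × (16.4 − 0.6725) = 2484.9 kip·in = 2484.9/12 = 207.08 kip·ft.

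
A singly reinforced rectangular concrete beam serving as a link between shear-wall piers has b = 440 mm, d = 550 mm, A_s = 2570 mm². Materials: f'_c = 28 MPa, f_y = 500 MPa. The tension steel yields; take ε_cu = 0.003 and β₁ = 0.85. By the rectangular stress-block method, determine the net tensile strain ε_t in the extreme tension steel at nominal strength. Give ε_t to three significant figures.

a = A_s f_y/(0.85 f'_c b) = 122.71 mm.
β₁ = 0.85, so c = a/β₁ = 122.71/0.85 = 144.36 mm.
From the linear strain diagram with ε_cu = 0.003: ε_t = 0.003 (d − c)/c = 0.003 × (550 − 144.36)/144.36 = 0.00843.
Since ε_t ≥ 0.005, the section is tension-controlled.

ε_t ≈ 0.00843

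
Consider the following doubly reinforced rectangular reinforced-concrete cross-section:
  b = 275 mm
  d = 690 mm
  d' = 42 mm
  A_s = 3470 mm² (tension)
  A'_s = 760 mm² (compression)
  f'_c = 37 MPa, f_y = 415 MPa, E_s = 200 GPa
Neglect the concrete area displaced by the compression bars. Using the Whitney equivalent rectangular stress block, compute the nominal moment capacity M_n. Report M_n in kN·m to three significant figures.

Assume both tension and compression steel yield.
Net tension couple steel: A_s − A'_s = 2710 mm².
a = (A_s − A'_s) f_y / (0.85 f'_c b) = 1124650/(0.85 × 37 × 275) = 130.04 mm.
c = a/β₁ = 130.04/0.786 = 165.45 mm; ε'_s = 0.003(c − d')/c = 0.0022 ≥ f_y/E_s = 0.0021, so compression steel does yield.
M_n = (A_s − A'_s) f_y (d − a/2) + A'_s f_y (d − d') = [1124650 × (690 − 65.02) + 315400 × (690 − 42)] × 10⁻⁶ = 702.88 + 204.38 = 907.26 kN·m.

M_n ≈ 907 kN·m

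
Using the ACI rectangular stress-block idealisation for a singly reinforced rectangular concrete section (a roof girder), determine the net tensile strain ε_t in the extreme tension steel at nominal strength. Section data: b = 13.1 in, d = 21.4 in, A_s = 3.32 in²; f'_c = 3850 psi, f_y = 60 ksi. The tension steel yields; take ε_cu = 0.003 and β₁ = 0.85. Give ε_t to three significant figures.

ε_t ≈ 0.00874

a = A_s f_y/(0.85 f'_c b) = 4.647 in.
β₁ = 0.85, so c = a/β₁ = 4.647/0.85 = 5.467 in.
From the linear strain diagram with ε_cu = 0.003: ε_t = 0.003 (d − c)/c = 0.003 × (21.4 − 5.467)/5.467 = 0.00874.
Since ε_t ≥ 0.005, the section is tension-controlled.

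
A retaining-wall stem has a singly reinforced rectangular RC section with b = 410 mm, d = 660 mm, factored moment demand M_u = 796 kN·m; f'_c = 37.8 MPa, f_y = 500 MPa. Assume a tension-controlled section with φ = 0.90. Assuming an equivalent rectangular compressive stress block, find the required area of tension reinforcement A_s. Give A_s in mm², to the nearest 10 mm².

M_n = M_u/φ = 796/0.90 = 884.444 kN·m.
With M_n = 0.85 f'_c a b (d − a/2), solve the quadratic for a:
a = d − √(d² − 2M_n/(0.85 f'_c b)) = 660 − √(660² − 2 × 884.444×10⁶/(0.85 × 37.8 × 410)) = 111.07 mm.
A_s = 0.85 f'_c a b / f_y = 0.85 × 37.8 × 111.07 × 410 / 500 = 2926.3 mm².

A_s ≈ 2930 mm²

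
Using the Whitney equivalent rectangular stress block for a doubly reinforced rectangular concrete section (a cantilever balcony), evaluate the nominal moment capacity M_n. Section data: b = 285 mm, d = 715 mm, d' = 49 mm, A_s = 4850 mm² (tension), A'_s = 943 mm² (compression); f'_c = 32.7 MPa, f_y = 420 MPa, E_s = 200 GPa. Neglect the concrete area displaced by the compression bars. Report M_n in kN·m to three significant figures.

Assume both tension and compression steel yield.
Net tension couple steel: A_s − A'_s = 3907 mm².
a = (A_s − A'_s) f_y / (0.85 f'_c b) = 1640940/(0.85 × 32.7 × 285) = 207.15 mm.
c = a/β₁ = 207.15/0.816 = 253.86 mm; ε'_s = 0.003(c − d')/c = 0.0024 ≥ f_y/E_s = 0.0021, so compression steel does yield.
M_n = (A_s − A'_s) f_y (d − a/2) + A'_s f_y (d − d') = [1640940 × (715 − 103.575) + 396060 × (715 − 49)] × 10⁻⁶ = 1003.31 + 263.78 = 1267.09 kN·m.

M_n ≈ 1270 kN·m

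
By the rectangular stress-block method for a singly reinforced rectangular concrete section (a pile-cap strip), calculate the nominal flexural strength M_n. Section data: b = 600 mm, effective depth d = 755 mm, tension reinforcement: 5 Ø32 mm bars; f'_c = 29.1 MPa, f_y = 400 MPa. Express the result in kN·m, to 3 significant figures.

A_s = 5 × 804 = 4020 mm².
T = A_s f_y = 4020 × 400 = 1608000 N = 1608 kN.
From C = T: a = T/(0.85 f'_c b) = 1608000/(0.85 × 29.1 × 600) = 108.35 mm.
M_n = T(d − a/2) = 1608 kN × (755 − 54.175) mm = 1126.93 kN·m.

M_n ≈ 1130 kN·m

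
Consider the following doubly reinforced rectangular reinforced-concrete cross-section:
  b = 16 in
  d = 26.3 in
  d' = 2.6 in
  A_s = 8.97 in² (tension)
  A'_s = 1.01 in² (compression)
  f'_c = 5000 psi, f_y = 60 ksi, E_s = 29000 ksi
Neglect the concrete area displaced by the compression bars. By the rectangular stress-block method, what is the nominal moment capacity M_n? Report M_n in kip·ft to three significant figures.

M_n ≈ 1030 kip·ft

Assume both steels yield.
a = (A_s − A'_s) f_y/(0.85 f'_c b) = (8.97 − 1.01) × 60/(0.85 × 5 × 16) = 7.024 in.
c = a/β₁ = 7.024/0.8 = 8.780 in; ε'_s = 0.003(c − d')/c = 0.0021 ≥ ε_y = 0.0021, so the compression steel yields.
M_n = (A_s − A'_s) f_y (d − a/2) + A'_s f_y (d − d') = 477.6 × (26.3 − 3.512) + 60.6 × (26.3 − 2.6) = 10883.5 + 1436.2 = 12319.7 kip·in = 12319.7/12 = 1026.64 kip·ft.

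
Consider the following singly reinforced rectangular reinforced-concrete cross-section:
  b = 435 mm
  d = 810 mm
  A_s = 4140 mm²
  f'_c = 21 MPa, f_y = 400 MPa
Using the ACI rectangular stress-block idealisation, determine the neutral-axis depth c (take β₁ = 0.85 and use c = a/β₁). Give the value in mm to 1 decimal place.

c ≈ 250.9 mm

T = A_s f_y = 4140 × 400 = 1656000 N = 1656 kN.
Setting C = 0.85 f'_c a b equal to T: a = 1656000/(0.85 × 21 × 435) = 213.272 mm.
With β₁ = 0.85, c = a/β₁ = 213.272/0.85 = 250.9 mm.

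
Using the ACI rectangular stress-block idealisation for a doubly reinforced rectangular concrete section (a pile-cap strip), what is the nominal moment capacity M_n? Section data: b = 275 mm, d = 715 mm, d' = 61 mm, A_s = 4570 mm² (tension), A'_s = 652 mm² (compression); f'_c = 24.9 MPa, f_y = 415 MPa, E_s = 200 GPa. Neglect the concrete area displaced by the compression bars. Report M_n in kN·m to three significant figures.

M_n ≈ 1110 kN·m

Assume both tension and compression steel yield.
Net tension couple steel: A_s − A'_s = 3918 mm².
a = (A_s − A'_s) f_y / (0.85 f'_c b) = 1625970/(0.85 × 24.9 × 275) = 279.36 mm.
c = a/β₁ = 279.36/0.85 = 328.66 mm; ε'_s = 0.003(c − d')/c = 0.0024 ≥ f_y/E_s = 0.0021, so compression steel does yield.
M_n = (A_s − A'_s) f_y (d − a/2) + A'_s f_y (d − d') = [1625970 × (715 − 139.68) + 270580 × (715 − 61)] × 10⁻⁶ = 935.45 + 176.96 = 1112.41 kN·m.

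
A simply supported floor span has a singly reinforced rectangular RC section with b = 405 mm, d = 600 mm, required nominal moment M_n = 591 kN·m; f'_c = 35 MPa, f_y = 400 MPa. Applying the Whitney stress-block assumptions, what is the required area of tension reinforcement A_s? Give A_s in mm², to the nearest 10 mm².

With M_n = 0.85 f'_c a b (d − a/2), solve the quadratic for a:
a = d − √(d² − 2M_n/(0.85 f'_c b)) = 600 − √(600² − 2 × 591×10⁶/(0.85 × 35 × 405)) = 88.24 mm.
A_s = 0.85 f'_c a b / f_y = 0.85 × 35 × 88.24 × 405 / 400 = 2658.0 mm².

A_s ≈ 2660 mm²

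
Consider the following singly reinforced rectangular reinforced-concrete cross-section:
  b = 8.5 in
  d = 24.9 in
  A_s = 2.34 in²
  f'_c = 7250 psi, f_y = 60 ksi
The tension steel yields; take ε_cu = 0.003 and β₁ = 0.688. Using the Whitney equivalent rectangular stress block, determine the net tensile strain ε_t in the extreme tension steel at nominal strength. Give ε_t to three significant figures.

ε_t ≈ 0.0162

a = A_s f_y/(0.85 f'_c b) = 2.680 in.
β₁ = 0.688, so c = a/β₁ = 2.680/0.688 = 3.895 in.
From the linear strain diagram with ε_cu = 0.003: ε_t = 0.003 (d − c)/c = 0.003 × (24.9 − 3.895)/3.895 = 0.0162.
Since ε_t ≥ 0.005, the section is tension-controlled.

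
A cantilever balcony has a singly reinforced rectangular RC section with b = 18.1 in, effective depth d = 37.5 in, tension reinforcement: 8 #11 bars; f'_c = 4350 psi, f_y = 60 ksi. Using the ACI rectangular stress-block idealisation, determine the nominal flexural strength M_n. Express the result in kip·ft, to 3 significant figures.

A_s = 8 × 1.56 = 12.48 in².
T = A_s f_y = 12.48 × 60 = 748.8 kips.
a = T/(0.85 f'_c b) = 748.8/(0.85 × 4.35 × 18.1) = 11.189 in.
M_n = T(d − a/2) = 748.8 × (37.5 − 5.5945) = 23890.8 kip·in = 23890.8/12 = 1990.90 kip·ft.

M_n ≈ 1990 kip·ft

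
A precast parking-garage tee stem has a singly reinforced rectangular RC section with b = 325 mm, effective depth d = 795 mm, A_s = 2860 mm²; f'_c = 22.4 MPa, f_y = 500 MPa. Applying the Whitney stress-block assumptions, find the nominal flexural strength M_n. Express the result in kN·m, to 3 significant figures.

M_n ≈ 972 kN·m

T = A_s f_y = 2860 × 500 = 1430000 N = 1430 kN.
From C = T: a = T/(0.85 f'_c b) = 1430000/(0.85 × 22.4 × 325) = 231.09 mm.
M_n = T(d − a/2) = 1430 kN × (795 − 115.545) mm = 971.62 kN·m.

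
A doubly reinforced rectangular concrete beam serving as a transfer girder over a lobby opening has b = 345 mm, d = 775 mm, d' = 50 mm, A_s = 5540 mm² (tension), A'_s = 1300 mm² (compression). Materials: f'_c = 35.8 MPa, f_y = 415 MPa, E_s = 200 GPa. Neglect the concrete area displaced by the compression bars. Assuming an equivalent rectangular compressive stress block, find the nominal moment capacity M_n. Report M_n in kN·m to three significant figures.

Assume both tension and compression steel yield.
Net tension couple steel: A_s − A'_s = 4240 mm².
a = (A_s − A'_s) f_y / (0.85 f'_c b) = 1759600/(0.85 × 35.8 × 345) = 167.61 mm.
c = a/β₁ = 167.61/0.794 = 211.10 mm; ε'_s = 0.003(c − d')/c = 0.0023 ≥ f_y/E_s = 0.0021, so compression steel does yield.
M_n = (A_s − A'_s) f_y (d − a/2) + A'_s f_y (d − d') = [1759600 × (775 − 83.805) + 539500 × (775 − 50)] × 10⁻⁶ = 1216.23 + 391.14 = 1607.37 kN·m.

M_n ≈ 1610 kN·m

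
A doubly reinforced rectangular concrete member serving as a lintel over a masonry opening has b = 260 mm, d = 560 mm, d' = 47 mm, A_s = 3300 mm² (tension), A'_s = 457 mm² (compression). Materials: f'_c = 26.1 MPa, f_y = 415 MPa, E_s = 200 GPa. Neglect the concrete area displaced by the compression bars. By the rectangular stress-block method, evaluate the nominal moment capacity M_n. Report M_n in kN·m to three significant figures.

M_n ≈ 637 kN·m

Assume both tension and compression steel yield.
Net tension couple steel: A_s − A'_s = 2843 mm².
a = (A_s − A'_s) f_y / (0.85 f'_c b) = 1179845/(0.85 × 26.1 × 260) = 204.55 mm.
c = a/β₁ = 204.55/0.85 = 240.65 mm; ε'_s = 0.003(c − d')/c = 0.0024 ≥ f_y/E_s = 0.0021, so compression steel does yield.
M_n = (A_s − A'_s) f_y (d − a/2) + A'_s f_y (d − d') = [1179845 × (560 − 102.275) + 189655 × (560 − 47)] × 10⁻⁶ = 540.04 + 97.29 = 637.33 kN·m.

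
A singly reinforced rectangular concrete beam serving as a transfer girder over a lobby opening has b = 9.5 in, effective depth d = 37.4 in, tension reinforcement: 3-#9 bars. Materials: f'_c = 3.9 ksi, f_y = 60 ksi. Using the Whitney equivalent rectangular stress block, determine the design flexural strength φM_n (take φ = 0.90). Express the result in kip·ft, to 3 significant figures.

φM_n ≈ 466 kip·ft

A_s = 3 × 1 = 3 in².
T = A_s f_y = 3 × 60 = 180 kips.
a = T/(0.85 f'_c b) = 180/(0.85 × 3.9 × 9.5) = 5.716 in.
M_n = T(d − a/2) = 180 × (37.4 − 2.858) = 6217.6 kip·in = 6217.6/12 = 518.13 kip·ft.
φM_n = 0.90 × 518.13 = 466.32 kip·ft.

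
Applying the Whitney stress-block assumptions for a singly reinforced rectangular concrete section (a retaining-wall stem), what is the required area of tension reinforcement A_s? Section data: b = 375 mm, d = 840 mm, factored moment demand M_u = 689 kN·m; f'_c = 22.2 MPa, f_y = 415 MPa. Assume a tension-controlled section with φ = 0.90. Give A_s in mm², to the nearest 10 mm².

M_n = M_u/φ = 689/0.90 = 765.556 kN·m.
With M_n = 0.85 f'_c a b (d − a/2), solve the quadratic for a:
a = d − √(d² − 2M_n/(0.85 f'_c b)) = 840 − √(840² − 2 × 765.556×10⁶/(0.85 × 22.2 × 375)) = 140.55 mm.
A_s = 0.85 f'_c a b / f_y = 0.85 × 22.2 × 140.55 × 375 / 415 = 2396.5 mm².

A_s ≈ 2400 mm²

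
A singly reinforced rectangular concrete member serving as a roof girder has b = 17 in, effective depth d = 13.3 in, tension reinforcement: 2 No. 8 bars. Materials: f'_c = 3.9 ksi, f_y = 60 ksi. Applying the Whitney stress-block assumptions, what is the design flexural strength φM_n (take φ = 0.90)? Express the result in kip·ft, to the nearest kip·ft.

φM_n ≈ 89 kip·ft

A_s = 2 × 0.79 = 1.58 in².
T = A_s f_y = 1.58 × 60 = 94.8 kips.
a = T/(0.85 f'_c b) = 94.8/(0.85 × 3.9 × 17) = 1.682 in.
M_n = T(d − a/2) = 94.8 × (13.3 − 0.841) = 1181.1 kip·in = 1181.1/12 = 98.43 kip·ft.
φM_n = 0.90 × 98.43 = 88.59 kip·ft.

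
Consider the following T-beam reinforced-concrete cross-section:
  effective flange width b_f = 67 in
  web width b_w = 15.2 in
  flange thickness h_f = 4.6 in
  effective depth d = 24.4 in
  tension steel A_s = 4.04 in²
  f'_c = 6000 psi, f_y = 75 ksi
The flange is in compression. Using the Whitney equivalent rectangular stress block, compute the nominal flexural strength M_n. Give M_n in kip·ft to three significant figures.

Tension: T = A_s f_y = 4.04 × 75 = 303 kips.
Try a within the flange: a = T/(0.85 f'_c b_f) = 303/(0.85 × 6 × 67) = 0.887 in.
Since a = 0.887 ≤ h_f = 4.6 in, the stress block lies entirely in the flange; analyse as a rectangular beam of width b_f.
M_n = T(d − a/2) = 303 × (24.4 − 0.4435) = 7258.8 kip·in.
M_n = 7258.8/12 = 604.90 kip·ft.

M_n ≈ 605 kip·ft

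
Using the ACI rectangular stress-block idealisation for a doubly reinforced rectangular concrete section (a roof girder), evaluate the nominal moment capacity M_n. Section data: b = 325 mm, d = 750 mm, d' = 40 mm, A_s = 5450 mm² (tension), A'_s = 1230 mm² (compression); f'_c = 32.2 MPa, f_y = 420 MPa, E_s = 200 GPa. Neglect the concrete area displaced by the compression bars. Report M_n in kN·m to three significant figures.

Assume both tension and compression steel yield.
Net tension couple steel: A_s − A'_s = 4220 mm².
a = (A_s − A'_s) f_y / (0.85 f'_c b) = 1772400/(0.85 × 32.2 × 325) = 199.25 mm.
c = a/β₁ = 199.25/0.82 = 242.99 mm; ε'_s = 0.003(c − d')/c = 0.0025 ≥ f_y/E_s = 0.0021, so compression steel does yield.
M_n = (A_s − A'_s) f_y (d − a/2) + A'_s f_y (d − d') = [1772400 × (750 − 99.625) + 516600 × (750 − 40)] × 10⁻⁶ = 1152.72 + 366.79 = 1519.51 kN·m.

M_n ≈ 1520 kN·m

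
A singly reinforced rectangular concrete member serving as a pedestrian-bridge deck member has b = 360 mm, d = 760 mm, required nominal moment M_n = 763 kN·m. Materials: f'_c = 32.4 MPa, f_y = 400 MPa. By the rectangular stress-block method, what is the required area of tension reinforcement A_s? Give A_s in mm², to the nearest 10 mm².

With M_n = 0.85 f'_c a b (d − a/2), solve the quadratic for a:
a = d − √(d² − 2M_n/(0.85 f'_c b)) = 760 − √(760² − 2 × 763×10⁶/(0.85 × 32.4 × 360)) = 109.09 mm.
A_s = 0.85 f'_c a b / f_y = 0.85 × 32.4 × 109.09 × 360 / 400 = 2703.9 mm².

A_s ≈ 2700 mm²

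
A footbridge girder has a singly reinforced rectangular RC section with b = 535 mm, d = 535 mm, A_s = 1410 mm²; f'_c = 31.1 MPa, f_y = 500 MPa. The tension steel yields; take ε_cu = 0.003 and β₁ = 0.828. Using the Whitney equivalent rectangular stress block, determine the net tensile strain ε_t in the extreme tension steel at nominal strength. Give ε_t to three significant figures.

ε_t ≈ 0.0237

a = A_s f_y/(0.85 f'_c b) = 49.85 mm.
β₁ = 0.828, so c = a/β₁ = 49.85/0.828 = 60.21 mm.
From the linear strain diagram with ε_cu = 0.003: ε_t = 0.003 (d − c)/c = 0.003 × (535 − 60.21)/60.21 = 0.0237.
Since ε_t ≥ 0.005, the section is tension-controlled.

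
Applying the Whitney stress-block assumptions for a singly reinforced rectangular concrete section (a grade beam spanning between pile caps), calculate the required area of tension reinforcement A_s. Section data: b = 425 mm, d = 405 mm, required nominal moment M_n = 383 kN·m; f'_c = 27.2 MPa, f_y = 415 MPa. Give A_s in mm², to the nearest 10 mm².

A_s ≈ 2640 mm²

With M_n = 0.85 f'_c a b (d − a/2), solve the quadratic for a:
a = d − √(d² − 2M_n/(0.85 f'_c b)) = 405 − √(405² − 2 × 383×10⁶/(0.85 × 27.2 × 425)) = 111.63 mm.
A_s = 0.85 f'_c a b / f_y = 0.85 × 27.2 × 111.63 × 425 / 415 = 2643.1 mm².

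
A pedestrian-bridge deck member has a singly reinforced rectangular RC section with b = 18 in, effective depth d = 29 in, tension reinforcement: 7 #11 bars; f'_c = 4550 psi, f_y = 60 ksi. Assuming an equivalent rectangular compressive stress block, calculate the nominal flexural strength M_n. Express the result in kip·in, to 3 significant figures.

M_n ≈ 15900 kip·in

A_s = 7 × 1.56 = 10.92 in².
T = A_s f_y = 10.92 × 60 = 655.2 kips.
a = T/(0.85 f'_c b) = 655.2/(0.85 × 4.55 × 18) = 9.412 in.
M_n = T(d − a/2) = 655.2 × (29 − 4.706) = 15917.4 kip·in.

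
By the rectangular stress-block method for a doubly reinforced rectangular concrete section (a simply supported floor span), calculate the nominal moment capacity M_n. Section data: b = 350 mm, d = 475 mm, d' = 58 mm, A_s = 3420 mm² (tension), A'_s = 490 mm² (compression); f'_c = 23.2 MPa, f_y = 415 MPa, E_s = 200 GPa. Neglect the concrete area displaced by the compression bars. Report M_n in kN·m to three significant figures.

M_n ≈ 555 kN·m

Assume both tension and compression steel yield.
Net tension couple steel: A_s − A'_s = 2930 mm².
a = (A_s − A'_s) f_y / (0.85 f'_c b) = 1215950/(0.85 × 23.2 × 350) = 176.17 mm.
c = a/β₁ = 176.17/0.85 = 207.26 mm; ε'_s = 0.003(c − d')/c = 0.0022 ≥ f_y/E_s = 0.0021, so compression steel does yield.
M_n = (A_s − A'_s) f_y (d − a/2) + A'_s f_y (d − d') = [1215950 × (475 − 88.085) + 203350 × (475 − 58)] × 10⁻⁶ = 470.47 + 84.80 = 555.27 kN·m.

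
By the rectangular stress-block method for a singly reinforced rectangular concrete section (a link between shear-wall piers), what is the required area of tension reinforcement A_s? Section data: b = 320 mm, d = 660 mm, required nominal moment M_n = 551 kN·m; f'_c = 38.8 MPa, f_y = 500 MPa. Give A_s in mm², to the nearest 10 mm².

A_s ≈ 1780 mm²

With M_n = 0.85 f'_c a b (d − a/2), solve the quadratic for a:
a = d − √(d² − 2M_n/(0.85 f'_c b)) = 660 − √(660² − 2 × 551×10⁶/(0.85 × 38.8 × 320)) = 84.52 mm.
A_s = 0.85 f'_c a b / f_y = 0.85 × 38.8 × 84.52 × 320 / 500 = 1784.0 mm².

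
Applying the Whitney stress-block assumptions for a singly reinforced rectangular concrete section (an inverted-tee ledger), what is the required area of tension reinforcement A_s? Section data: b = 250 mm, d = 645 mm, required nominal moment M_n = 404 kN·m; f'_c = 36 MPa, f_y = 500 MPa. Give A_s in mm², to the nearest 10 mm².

A_s ≈ 1340 mm²

With M_n = 0.85 f'_c a b (d − a/2), solve the quadratic for a:
a = d − √(d² − 2M_n/(0.85 f'_c b)) = 645 − √(645² − 2 × 404×10⁶/(0.85 × 36 × 250)) = 87.86 mm.
A_s = 0.85 f'_c a b / f_y = 0.85 × 36 × 87.86 × 250 / 500 = 1344.3 mm².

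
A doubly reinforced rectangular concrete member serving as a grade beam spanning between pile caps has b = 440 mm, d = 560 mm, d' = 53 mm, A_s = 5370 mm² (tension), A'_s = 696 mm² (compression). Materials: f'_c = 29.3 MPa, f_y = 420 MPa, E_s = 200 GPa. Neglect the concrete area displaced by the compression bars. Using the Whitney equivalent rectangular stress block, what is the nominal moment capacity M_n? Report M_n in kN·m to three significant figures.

Assume both tension and compression steel yield.
Net tension couple steel: A_s − A'_s = 4674 mm².
a = (A_s − A'_s) f_y / (0.85 f'_c b) = 1963080/(0.85 × 29.3 × 440) = 179.14 mm.
c = a/β₁ = 179.14/0.841 = 213.01 mm; ε'_s = 0.003(c − d')/c = 0.0023 ≥ f_y/E_s = 0.0021, so compression steel does yield.
M_n = (A_s − A'_s) f_y (d − a/2) + A'_s f_y (d − d') = [1963080 × (560 − 89.57) + 292320 × (560 − 53)] × 10⁻⁶ = 923.49 + 148.21 = 1071.70 kN·m.

M_n ≈ 1070 kN·m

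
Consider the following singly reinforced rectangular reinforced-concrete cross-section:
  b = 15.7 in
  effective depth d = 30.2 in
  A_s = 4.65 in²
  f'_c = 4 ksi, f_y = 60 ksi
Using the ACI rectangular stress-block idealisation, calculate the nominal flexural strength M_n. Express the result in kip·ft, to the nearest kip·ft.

M_n ≈ 641 kip·ft

T = A_s f_y = 4.65 × 60 = 279 kips.
a = T/(0.85 f'_c b) = 279/(0.85 × 4 × 15.7) = 5.227 in.
M_n = T(d − a/2) = 279 × (30.2 − 2.6135) = 7696.6 kip·in = 7696.6/12 = 641.38 kip·ft.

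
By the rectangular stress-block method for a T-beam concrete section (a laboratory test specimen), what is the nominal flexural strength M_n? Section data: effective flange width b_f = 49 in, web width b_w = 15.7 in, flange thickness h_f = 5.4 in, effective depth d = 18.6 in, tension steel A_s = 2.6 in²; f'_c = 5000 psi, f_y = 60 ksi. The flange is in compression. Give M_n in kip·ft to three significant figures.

Tension: T = A_s f_y = 2.6 × 60 = 156 kips.
Try a within the flange: a = T/(0.85 f'_c b_f) = 156/(0.85 × 5 × 49) = 0.749 in.
Since a = 0.749 ≤ h_f = 5.4 in, the stress block lies entirely in the flange; analyse as a rectangular beam of width b_f.
M_n = T(d − a/2) = 156 × (18.6 − 0.3745) = 2843.2 kip·in.
M_n = 2843.2/12 = 236.93 kip·ft.

M_n ≈ 237 kip·ft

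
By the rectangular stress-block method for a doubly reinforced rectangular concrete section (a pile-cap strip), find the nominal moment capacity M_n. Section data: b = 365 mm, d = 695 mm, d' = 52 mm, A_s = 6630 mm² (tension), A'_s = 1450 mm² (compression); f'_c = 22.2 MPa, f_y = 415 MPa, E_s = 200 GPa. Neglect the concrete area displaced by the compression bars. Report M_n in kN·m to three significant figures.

Assume both tension and compression steel yield.
Net tension couple steel: A_s − A'_s = 5180 mm².
a = (A_s − A'_s) f_y / (0.85 f'_c b) = 2149700/(0.85 × 22.2 × 365) = 312.11 mm.
c = a/β₁ = 312.11/0.85 = 367.19 mm; ε'_s = 0.003(c − d')/c = 0.0026 ≥ f_y/E_s = 0.0021, so compression steel does yield.
M_n = (A_s − A'_s) f_y (d − a/2) + A'_s f_y (d − d') = [2149700 × (695 − 156.055) + 601750 × (695 − 52)] × 10⁻⁶ = 1158.57 + 386.93 = 1545.50 kN·m.

M_n ≈ 1550 kN·m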